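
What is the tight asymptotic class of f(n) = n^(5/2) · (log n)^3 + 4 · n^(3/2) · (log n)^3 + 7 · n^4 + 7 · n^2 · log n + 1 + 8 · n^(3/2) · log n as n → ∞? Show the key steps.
f(n) ∈ Θ(n^4)

Compare the terms by growth order. For large n, n^a · (log n)^b dominates n^a' · (log n)^b' iff a > a', or (a = a' and b > b'). Ranking the 6 terms shows the dominant one is 7 · n^4. Hence f(n) ∈ Θ(n^4).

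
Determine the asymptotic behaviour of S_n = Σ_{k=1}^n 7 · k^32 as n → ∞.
S_n ~ 7 · n^33 / 33

By integral comparison (Euler-Maclaurin), Σ_{k=1}^n 7 · k^32 = 7 · ∫_0^n x^32 dx + O(n^32) = 7 · n^33/33 + O(n^32). (Equivalently, Faulhaber's formula gives the same leading term.)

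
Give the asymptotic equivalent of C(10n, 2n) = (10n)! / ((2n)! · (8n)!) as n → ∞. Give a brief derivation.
C(10n, 2n) ~ (3125/256)^(2n) · sqrt(5/(8π·2n))

Write N = 2n. Apply Stirling to each factorial:
  (5N)! ~ sqrt(2π·5N) · (5N/e)^(5N),
  N! ~ sqrt(2π N) · (N/e)^N,
  (4N)! ~ sqrt(2π·4N) · (4N/e)^(4N).
The exponential factors combine to (5N)^(5N) / (N^N · (4N)^(4N)) = 5^(5N)/4^(4N) = (5^5/4^4)^N = (3125/256)^N.
The square-root prefactors combine to sqrt(2π·5N) / (sqrt(2π N)·sqrt(2π·4N)) = sqrt(5 / (2π·4·N)) = sqrt(5/(8π·2n)).
Substituting N = 2n: C(10n, 2n) ~ (3125/256)^(2n) · sqrt(5/(8π·2n)).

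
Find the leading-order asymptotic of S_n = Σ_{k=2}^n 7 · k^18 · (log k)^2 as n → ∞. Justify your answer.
S_n ~ 7 · n^19 · (log n)^2 / 19

By integral comparison, S_n = ∫_1^n 7 · x^18 · (log x)^2 dx + O(n^18 · (log n)^2). For the integral, the leading term of ∫_1^n x^18 (log x)^2 dx is n^19/19 · (log n)^2 (by repeated integration by parts; each step lowers the log-exponent and produces a relatively O(1/log n) correction). Hence S_n ~ 7 · n^19 · (log n)^2 / 19.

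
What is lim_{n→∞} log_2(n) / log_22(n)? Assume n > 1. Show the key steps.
lim = ln(22) / ln(2) = log_2(22)

Change of base: log_2(n) = ln n / ln 2 and log_22(n) = ln n / ln 22. The ratio is (ln n / ln 2) · (ln 22 / ln n) = ln 22 / ln 2, a constant independent of n. So the limit is ln 22 / ln 2 = log_2(22).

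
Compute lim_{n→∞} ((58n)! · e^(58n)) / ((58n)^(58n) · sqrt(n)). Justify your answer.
lim = sqrt(2π·58)

Stirling: (58n)! ~ sqrt(2π·58n) · (58n/e)^(58n). Hence
  (58n)! · e^(58n) / (58n)^(58n) ~ sqrt(2π·58n).
Dividing by sqrt(n): sqrt(2π·58n) / sqrt(n) = sqrt(2π·58) · n^((1−1)/2), so the limit is sqrt(2π·58).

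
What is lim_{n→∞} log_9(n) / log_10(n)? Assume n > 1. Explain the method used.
lim = ln(10) / ln(9) = log_9(10)

Change of base: log_9(n) = ln n / ln 9 and log_10(n) = ln n / ln 10. The ratio is (ln n / ln 9) · (ln 10 / ln n) = ln 10 / ln 9, a constant independent of n. So the limit is ln 10 / ln 9 = log_9(10).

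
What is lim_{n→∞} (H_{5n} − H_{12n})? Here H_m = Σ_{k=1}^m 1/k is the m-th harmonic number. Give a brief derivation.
lim = ln(5/12)

Euler-Maclaurin gives H_m = ln m + γ + 1/(2m) + O(1/m^2). The γ and O(1/m) terms cancel in the difference:
  H_{5n} − H_{12n} = ln(5n) − ln(12n) + O(1/n) = ln(5/12) + O(1/n).
Hence the limit is ln(5/12).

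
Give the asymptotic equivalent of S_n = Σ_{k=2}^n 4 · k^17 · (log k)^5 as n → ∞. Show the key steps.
S_n ~ 2 · n^18 · (log n)^5 / 9

By integral comparison, S_n = ∫_1^n 4 · x^17 · (log x)^5 dx + O(n^17 · (log n)^5). For the integral, the leading term of ∫_1^n x^17 (log x)^5 dx is n^18/18 · (log n)^5 (by repeated integration by parts; each step lowers the log-exponent and produces a relatively O(1/log n) correction). Hence S_n ~ 2 · n^18 · (log n)^5 / 9.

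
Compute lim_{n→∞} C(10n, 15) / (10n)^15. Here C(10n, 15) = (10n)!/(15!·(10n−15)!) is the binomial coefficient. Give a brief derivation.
lim = 1/15! = 1/1307674368000

With N = 10n → ∞: C(N, 15) / N^15 = [N(N−1)…(N−14)] / (15! · N^15) = (1/15!) · 1 · (1 − 1/(10n)) · … · (1 − 14/(10n)). Each factor → 1 as N → ∞, so the limit is 1/15! = 1/1307674368000.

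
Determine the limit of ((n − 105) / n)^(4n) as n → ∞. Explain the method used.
lim = e^(−420)

Rewrite as (1 − 105/n)^(4n). By the standard limit (1 + x/n)^n → e^x, we have (1 − 105/n)^n → e^(−105), and raising to the 4th power gives e^(−420).
More precisely, ln[(1 − 105/n)^(4n)] = 4n · ln(1 − 105/n) = 4n · (-105/n + O(1/n^2)) = -420 + O(1/n) → -420.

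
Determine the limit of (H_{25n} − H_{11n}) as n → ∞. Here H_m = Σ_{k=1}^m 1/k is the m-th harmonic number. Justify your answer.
lim = ln(25/11)

Euler-Maclaurin gives H_m = ln m + γ + 1/(2m) + O(1/m^2). The γ and O(1/m) terms cancel in the difference:
  H_{25n} − H_{11n} = ln(25n) − ln(11n) + O(1/n) = ln(25/11) + O(1/n).
Hence the limit is ln(25/11).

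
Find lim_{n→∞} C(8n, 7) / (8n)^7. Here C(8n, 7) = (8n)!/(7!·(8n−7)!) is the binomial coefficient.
lim = 1/7! = 1/5040

With N = 8n → ∞: C(N, 7) / N^7 = [N(N−1)…(N−6)] / (7! · N^7) = (1/7!) · 1 · (1 − 1/(8n)) · … · (1 − 6/(8n)). Each factor → 1 as N → ∞, so the limit is 1/7! = 1/5040.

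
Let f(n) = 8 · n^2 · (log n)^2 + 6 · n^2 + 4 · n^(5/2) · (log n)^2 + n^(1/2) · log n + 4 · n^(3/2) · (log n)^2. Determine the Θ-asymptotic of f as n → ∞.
f(n) ∈ Θ(n^(5/2) · (log n)^2)

Compare the terms by growth order. For large n, n^a · (log n)^b dominates n^a' · (log n)^b' iff a > a', or (a = a' and b > b'). Ranking the 5 terms shows the dominant one is 4 · n^(5/2) · (log n)^2. Hence f(n) ∈ Θ(n^(5/2) · (log n)^2).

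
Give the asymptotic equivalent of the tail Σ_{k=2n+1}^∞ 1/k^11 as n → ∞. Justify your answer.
Σ_{k>2n} 1/k^11 ~ 1/(10 · (2n)^10)

Compare to the integral: ∫_{2n}^∞ x^(−11) dx = [−x^(−10)/10]_{2n}^∞ = 1/((11−1)·(2n)^10). Euler-Maclaurin then gives
  Σ_{k>2n} 1/k^11 = ∫_{2n}^∞ dx/x^11 − 1/(2·(2n)^11) + O(1/(2n)^12).
(Equivalently this is ζ(11) − Σ_{k≤2n} 1/k^11.)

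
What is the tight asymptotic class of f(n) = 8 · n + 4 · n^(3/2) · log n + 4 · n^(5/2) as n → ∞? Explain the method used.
f(n) ∈ Θ(n^(5/2))

Compare the terms by growth order. For large n, n^a · (log n)^b dominates n^a' · (log n)^b' iff a > a', or (a = a' and b > b'). Ranking the 3 terms shows the dominant one is 4 · n^(5/2). Hence f(n) ∈ Θ(n^(5/2)).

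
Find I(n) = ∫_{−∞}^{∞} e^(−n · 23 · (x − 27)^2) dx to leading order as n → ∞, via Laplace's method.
I(n) = sqrt(π/(23n))

Here φ(x) = 23 · (x − 27)^2 has its unique minimum at x* = 27 with φ(x*) = 0 and φ''(x*) = 46. Laplace's method gives
  I(n) ~ e^(−n φ(x*)) · sqrt(2π / (n · φ''(x*))) = sqrt(2π / (46n)) = sqrt(π/(23n)).
This is exact: substituting u = (x − 27)·sqrt(23n) gives I(n) = (1/sqrt(23n)) ∫_{−∞}^{∞} e^(−u^2) du = sqrt(π/(23n)).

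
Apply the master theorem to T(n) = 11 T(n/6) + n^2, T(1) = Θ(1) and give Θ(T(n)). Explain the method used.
T(n) = Θ(n^2)

log_6 11 ≈ 1.338. f(n) = n^2 dominates n^(log_6 11) since 2 > 1.338, and the regularity condition a·f(n/b) = 11·(n/6)^2 = (11/36)·n^2 ≤ c·f(n) holds with c = 11/36 ≈ 0.306 < 1. So this is Case 3: T(n) = Θ(f(n)) = Θ(n^2).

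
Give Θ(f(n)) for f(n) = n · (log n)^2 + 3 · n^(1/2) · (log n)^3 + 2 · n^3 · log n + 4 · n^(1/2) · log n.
f(n) ∈ Θ(n^3 · log n)

Compare the terms by growth order. For large n, n^a · (log n)^b dominates n^a' · (log n)^b' iff a > a', or (a = a' and b > b'). Ranking the 4 terms shows the dominant one is 2 · n^3 · log n. Hence f(n) ∈ Θ(n^3 · log n).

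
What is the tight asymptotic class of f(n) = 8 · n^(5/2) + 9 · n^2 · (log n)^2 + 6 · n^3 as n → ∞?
f(n) ∈ Θ(n^3)

Compare the terms by growth order. For large n, n^a · (log n)^b dominates n^a' · (log n)^b' iff a > a', or (a = a' and b > b'). Ranking the 3 terms shows the dominant one is 6 · n^3. Hence f(n) ∈ Θ(n^3).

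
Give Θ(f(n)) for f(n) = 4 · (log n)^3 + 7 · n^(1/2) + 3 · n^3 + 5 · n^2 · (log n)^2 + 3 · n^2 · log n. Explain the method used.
f(n) ∈ Θ(n^3)

Compare the terms by growth order. For large n, n^a · (log n)^b dominates n^a' · (log n)^b' iff a > a', or (a = a' and b > b'). Ranking the 5 terms shows the dominant one is 3 · n^3. Hence f(n) ∈ Θ(n^3).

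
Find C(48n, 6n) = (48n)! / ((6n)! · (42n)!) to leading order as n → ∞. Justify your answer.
C(48n, 6n) ~ (16777216/823543)^(6n) · sqrt(4/(7π·6n))

Write N = 6n. Apply Stirling to each factorial:
  (8N)! ~ sqrt(2π·8N) · (8N/e)^(8N),
  N! ~ sqrt(2π N) · (N/e)^N,
  (7N)! ~ sqrt(2π·7N) · (7N/e)^(7N).
The exponential factors combine to (8N)^(8N) / (N^N · (7N)^(7N)) = 8^(8N)/7^(7N) = (8^8/7^7)^N = (16777216/823543)^N.
The square-root prefactors combine to sqrt(2π·8N) / (sqrt(2π N)·sqrt(2π·7N)) = sqrt(8 / (2π·7·N)) = sqrt(4/(7π·6n)).
Substituting N = 6n: C(48n, 6n) ~ (16777216/823543)^(6n) · sqrt(4/(7π·6n)).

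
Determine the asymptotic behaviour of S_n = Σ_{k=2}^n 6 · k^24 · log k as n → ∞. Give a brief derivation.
S_n ~ 6 · n^25 log n / 25 − 6 · n^25 / 625

By integral comparison, S_n = ∫_1^n 6 · x^24 · log x dx + O(n^24 · log n). For the integral, ∫ x^24 log x dx = n^25 log n / 25 − n^25/625 (integration by parts). Hence S_n ~ 6 · n^25 log n / 25 − 6 · n^25 / 625.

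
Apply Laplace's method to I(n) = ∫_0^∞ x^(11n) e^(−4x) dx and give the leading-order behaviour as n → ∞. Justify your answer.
I(n) ~ (sqrt(2π·11n) / 4) · (11n/(4e))^(11n)

Write the integrand as exp(11n ln x − 4x) and set f(x) = 11n ln x − 4x. Then f'(x) = 11n/x − 4 = 0 at x* = 11n/4, and f''(x*) = −11n/x*^2 = −4^2/(11n). Laplace's method (interior maximum) gives
  I(n) ~ e^(f(x*)) · sqrt(2π / |f''(x*)|)
        = exp(11n ln(11n/4) − 11n) · sqrt(2π · 11n / 4^2)
        = (11n/4)^(11n) e^(−11n) · sqrt(2π·11n) / 4
        = (sqrt(2π·11n) / 4) · (11n/(4e))^(11n).
This matches Γ(11n+1)/4^(11n+1) with Stirling applied to Γ.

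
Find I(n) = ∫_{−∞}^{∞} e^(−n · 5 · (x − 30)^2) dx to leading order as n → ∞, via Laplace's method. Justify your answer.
I(n) = sqrt(π/(5n))

Here φ(x) = 5 · (x − 30)^2 has its unique minimum at x* = 30 with φ(x*) = 0 and φ''(x*) = 10. Laplace's method gives
  I(n) ~ e^(−n φ(x*)) · sqrt(2π / (n · φ''(x*))) = sqrt(2π / (10n)) = sqrt(π/(5n)).
This is exact: substituting u = (x − 30)·sqrt(5n) gives I(n) = (1/sqrt(5n)) ∫_{−∞}^{∞} e^(−u^2) du = sqrt(π/(5n)).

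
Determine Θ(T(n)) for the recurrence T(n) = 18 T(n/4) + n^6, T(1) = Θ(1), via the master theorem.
T(n) = Θ(n^6)

log_4 18 ≈ 2.085. f(n) = n^6 dominates n^(log_4 18) since 6 > 2.085, and the regularity condition a·f(n/b) = 18·(n/4)^6 = (18/4096)·n^6 ≤ c·f(n) holds with c = 18/4096 ≈ 0.00439 < 1. So this is Case 3: T(n) = Θ(f(n)) = Θ(n^6).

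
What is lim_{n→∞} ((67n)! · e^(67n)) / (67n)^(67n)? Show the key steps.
lim = ∞

Stirling: (67n)! ~ sqrt(2π·67n) · (67n/e)^(67n). Hence
  (67n)! · e^(67n) / (67n)^(67n) ~ sqrt(2π·67n) = sqrt(2π·67) · sqrt(n) → ∞.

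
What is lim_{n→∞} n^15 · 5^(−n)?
lim = 0

Exponentials with base > 1 dominate every fixed polynomial: for any fixed c, n^c / 5^n → 0 as n → ∞ (e.g. by the ratio test, or by writing 5^n = e^(n ln 5) and noting e^(n ln 5) / n^c → ∞). Hence n^15 · 5^(−n) = n^15 / 5^n → 0.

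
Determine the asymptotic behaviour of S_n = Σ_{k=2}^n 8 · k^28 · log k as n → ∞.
S_n ~ 8 · n^29 log n / 29 − 8 · n^29 / 841

By integral comparison, S_n = ∫_1^n 8 · x^28 · log x dx + O(n^28 · log n). For the integral, ∫ x^28 log x dx = n^29 log n / 29 − n^29/841 (integration by parts). Hence S_n ~ 8 · n^29 log n / 29 − 8 · n^29 / 841.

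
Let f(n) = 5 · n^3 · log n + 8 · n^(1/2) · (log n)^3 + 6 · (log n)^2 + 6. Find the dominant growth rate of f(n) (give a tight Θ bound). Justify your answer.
f(n) ∈ Θ(n^3 · log n)

Compare the terms by growth order. For large n, n^a · (log n)^b dominates n^a' · (log n)^b' iff a > a', or (a = a' and b > b'). Ranking the 4 terms shows the dominant one is 5 · n^3 · log n. Hence f(n) ∈ Θ(n^3 · log n).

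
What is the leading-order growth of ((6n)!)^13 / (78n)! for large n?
((6n)!)^13/(78n)! ~ ((2π·6n)^(12/2) / sqrt(13)) · 13^(−13·6n)  →  0

Write N = 6n. Stirling: N! ~ sqrt(2π N)(N/e)^N and (13N)! ~ sqrt(2π·13N)·(13N/e)^(13N).
  (N!)^13/(13N)! ~ (2π N)^(13/2) (N/e)^(13N) / [sqrt(2π·13N) (13N/e)^(13N)]
     = (2π N)^(13/2) / sqrt(2π·13N) · (N/(13N))^(13N)
     = (2π N)^((13−1)/2) / sqrt(13) · 13^(−13N).
Since 13^13 > 1, the factor 13^(−13N) decays exponentially, so the ratio → 0. Substituting N = 6n gives the stated form.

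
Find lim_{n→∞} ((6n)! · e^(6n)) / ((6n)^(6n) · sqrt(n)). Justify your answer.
lim = sqrt(2π·6)

Stirling: (6n)! ~ sqrt(2π·6n) · (6n/e)^(6n). Hence
  (6n)! · e^(6n) / (6n)^(6n) ~ sqrt(2π·6n).
Dividing by sqrt(n): sqrt(2π·6n) / sqrt(n) = sqrt(2π·6) · n^((1−1)/2), so the limit is sqrt(2π·6).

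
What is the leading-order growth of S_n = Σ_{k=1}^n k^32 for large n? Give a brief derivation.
S_n ~ n^33 / 33

By integral comparison (Euler-Maclaurin), Σ_{k=1}^n k^32 = ∫_0^n x^32 dx + O(n^32) = n^33/33 + O(n^32). (Equivalently, Faulhaber's formula gives the same leading term.)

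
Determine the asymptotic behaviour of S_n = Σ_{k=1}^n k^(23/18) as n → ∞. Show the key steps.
S_n ~ (18/41) · n^(41/18)

Integral comparison: Σ_{k=1}^n k^(23/18) = ∫_0^n x^(23/18) dx + O(n^(23/18)). The integral is n^(1 + 23/18) / (1 + 23/18) = n^((23+18)/18) / ((23+18)/18) = (18/41) · n^(41/18).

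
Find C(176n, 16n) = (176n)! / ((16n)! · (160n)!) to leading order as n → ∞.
C(176n, 16n) ~ (285311670611/10000000000)^(16n) · sqrt(11/(20π·16n))

Write N = 16n. Apply Stirling to each factorial:
  (11N)! ~ sqrt(2π·11N) · (11N/e)^(11N),
  N! ~ sqrt(2π N) · (N/e)^N,
  (10N)! ~ sqrt(2π·10N) · (10N/e)^(10N).
The exponential factors combine to (11N)^(11N) / (N^N · (10N)^(10N)) = 11^(11N)/10^(10N) = (11^11/10^10)^N = (285311670611/10000000000)^N.
The square-root prefactors combine to sqrt(2π·11N) / (sqrt(2π N)·sqrt(2π·10N)) = sqrt(11 / (2π·10·N)) = sqrt(11/(20π·16n)).
Substituting N = 16n: C(176n, 16n) ~ (285311670611/10000000000)^(16n) · sqrt(11/(20π·16n)).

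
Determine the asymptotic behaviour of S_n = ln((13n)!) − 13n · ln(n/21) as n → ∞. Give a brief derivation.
S_n ~ 13n · (ln 273 − 1) + O(ln n)

Stirling: ln((13n)!) = 13n ln(13n) − 13n + O(ln n).
  S_n = 13n ln(13n) − 13n − 13n ln(n/21) + O(ln n)
      = 13n ln(13n) − 13n ln n + 13n ln 21 − 13n + O(ln n)
      = 13n ln 13 + 13n ln 21 − 13n + O(ln n)
      = 13n (ln 273 − 1) + O(ln n).
Numerically ln(273) − 1 ≈ 4.6095.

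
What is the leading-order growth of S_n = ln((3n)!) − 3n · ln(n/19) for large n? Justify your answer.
S_n ~ 3n · (ln 57 − 1) + O(ln n)

Stirling: ln((3n)!) = 3n ln(3n) − 3n + O(ln n).
  S_n = 3n ln(3n) − 3n − 3n ln(n/19) + O(ln n)
      = 3n ln(3n) − 3n ln n + 3n ln 19 − 3n + O(ln n)
      = 3n ln 3 + 3n ln 19 − 3n + O(ln n)
      = 3n (ln 57 − 1) + O(ln n).
Numerically ln(57) − 1 ≈ 3.0431.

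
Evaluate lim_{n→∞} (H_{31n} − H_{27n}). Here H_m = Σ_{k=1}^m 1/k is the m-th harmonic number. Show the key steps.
lim = ln(31/27)

Euler-Maclaurin gives H_m = ln m + γ + 1/(2m) + O(1/m^2). The γ and O(1/m) terms cancel in the difference:
  H_{31n} − H_{27n} = ln(31n) − ln(27n) + O(1/n) = ln(31/27) + O(1/n).
Hence the limit is ln(31/27).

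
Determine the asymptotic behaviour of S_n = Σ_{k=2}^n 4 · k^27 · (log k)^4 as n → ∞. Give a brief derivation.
S_n ~ n^28 · (log n)^4 / 7

By integral comparison, S_n = ∫_1^n 4 · x^27 · (log x)^4 dx + O(n^27 · (log n)^4). For the integral, the leading term of ∫_1^n x^27 (log x)^4 dx is n^28/28 · (log n)^4 (by repeated integration by parts; each step lowers the log-exponent and produces a relatively O(1/log n) correction). Hence S_n ~ n^28 · (log n)^4 / 7.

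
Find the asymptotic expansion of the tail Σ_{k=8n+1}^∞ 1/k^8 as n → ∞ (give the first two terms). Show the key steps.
Σ_{k>8n} 1/k^8 = 1/(7 · (8n)^7) − 1/(2 · (8n)^8) + O(1/(8n)^9)

Compare to the integral: ∫_{8n}^∞ x^(−8) dx = [−x^(−7)/7]_{8n}^∞ = 1/((8−1)·(8n)^7). The Euler-Maclaurin correction adds −f(8n)/2 = −1/(2·(8n)^8). Euler-Maclaurin then gives
  Σ_{k>8n} 1/k^8 = ∫_{8n}^∞ dx/x^8 − 1/(2·(8n)^8) + O(1/(8n)^9).
(Equivalently this is ζ(8) − Σ_{k≤8n} 1/k^8.)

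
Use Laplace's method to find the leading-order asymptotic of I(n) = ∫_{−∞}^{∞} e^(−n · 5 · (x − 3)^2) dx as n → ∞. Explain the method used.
I(n) = sqrt(π/(5n))

Here φ(x) = 5 · (x − 3)^2 has its unique minimum at x* = 3 with φ(x*) = 0 and φ''(x*) = 10. Laplace's method gives
  I(n) ~ e^(−n φ(x*)) · sqrt(2π / (n · φ''(x*))) = sqrt(2π / (10n)) = sqrt(π/(5n)).
This is exact: substituting u = (x − 3)·sqrt(5n) gives I(n) = (1/sqrt(5n)) ∫_{−∞}^{∞} e^(−u^2) du = sqrt(π/(5n)).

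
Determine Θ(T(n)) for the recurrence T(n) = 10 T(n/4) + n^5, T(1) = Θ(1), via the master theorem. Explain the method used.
T(n) = Θ(n^5)

log_4 10 ≈ 1.661. f(n) = n^5 dominates n^(log_4 10) since 5 > 1.661, and the regularity condition a·f(n/b) = 10·(n/4)^5 = (10/1024)·n^5 ≤ c·f(n) holds with c = 10/1024 ≈ 0.00977 < 1. So this is Case 3: T(n) = Θ(f(n)) = Θ(n^5).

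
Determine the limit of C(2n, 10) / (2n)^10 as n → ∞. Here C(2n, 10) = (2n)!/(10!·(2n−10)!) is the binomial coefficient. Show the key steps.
lim = 1/10! = 1/3628800

With N = 2n → ∞: C(N, 10) / N^10 = [N(N−1)…(N−9)] / (10! · N^10) = (1/10!) · 1 · (1 − 1/(2n)) · … · (1 − 9/(2n)). Each factor → 1 as N → ∞, so the limit is 1/10! = 1/3628800.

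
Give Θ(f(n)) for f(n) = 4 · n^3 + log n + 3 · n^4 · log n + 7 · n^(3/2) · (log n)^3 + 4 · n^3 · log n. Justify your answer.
f(n) ∈ Θ(n^4 · log n)

Compare the terms by growth order. For large n, n^a · (log n)^b dominates n^a' · (log n)^b' iff a > a', or (a = a' and b > b'). Ranking the 5 terms shows the dominant one is 3 · n^4 · log n. Hence f(n) ∈ Θ(n^4 · log n).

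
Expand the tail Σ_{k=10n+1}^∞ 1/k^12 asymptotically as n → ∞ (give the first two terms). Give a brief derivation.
Σ_{k>10n} 1/k^12 = 1/(11 · (10n)^11) − 1/(2 · (10n)^12) + O(1/(10n)^13)

Compare to the integral: ∫_{10n}^∞ x^(−12) dx = [−x^(−11)/11]_{10n}^∞ = 1/((12−1)·(10n)^11). The Euler-Maclaurin correction adds −f(10n)/2 = −1/(2·(10n)^12). Euler-Maclaurin then gives
  Σ_{k>10n} 1/k^12 = ∫_{10n}^∞ dx/x^12 − 1/(2·(10n)^12) + O(1/(10n)^13).
(Equivalently this is ζ(12) − Σ_{k≤10n} 1/k^12.)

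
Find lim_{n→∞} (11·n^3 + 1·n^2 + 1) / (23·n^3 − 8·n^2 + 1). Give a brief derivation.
lim = 11/23

For large n the leading n^3 terms dominate both numerator and denominator. Dividing top and bottom by n^3, every other term tends to 0, leaving 11/23.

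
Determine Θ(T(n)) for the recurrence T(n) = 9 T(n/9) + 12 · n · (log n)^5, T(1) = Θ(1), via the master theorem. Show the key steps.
T(n) = Θ(n · (log n)^6)

Here log_9 9 = 1 and f(n) = 12 · n · (log n)^5 = Θ(n^(log_9 9) · (log n)^5). This is the extended Case 2 of the master theorem (f matches the critical exponent up to log factors), giving T(n) = Θ(n^(log_9 9) · (log n)^(5+1)) = Θ(n · (log n)^6).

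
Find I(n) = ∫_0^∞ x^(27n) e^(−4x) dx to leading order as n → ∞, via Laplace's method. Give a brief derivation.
I(n) ~ (sqrt(2π·27n) / 4) · (27n/(4e))^(27n)

Write the integrand as exp(27n ln x − 4x) and set f(x) = 27n ln x − 4x. Then f'(x) = 27n/x − 4 = 0 at x* = 27n/4, and f''(x*) = −27n/x*^2 = −4^2/(27n). Laplace's method (interior maximum) gives
  I(n) ~ e^(f(x*)) · sqrt(2π / |f''(x*)|)
        = exp(27n ln(27n/4) − 27n) · sqrt(2π · 27n / 4^2)
        = (27n/4)^(27n) e^(−27n) · sqrt(2π·27n) / 4
        = (sqrt(2π·27n) / 4) · (27n/(4e))^(27n).
This matches Γ(27n+1)/4^(27n+1) with Stirling applied to Γ.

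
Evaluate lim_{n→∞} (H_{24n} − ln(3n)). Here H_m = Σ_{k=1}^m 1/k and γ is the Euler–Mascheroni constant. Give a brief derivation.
lim = ln 8 + γ

By Euler-Maclaurin, H_m = ln m + γ + O(1/m). So
  H_{24n} − ln(3n) = ln(24n) + γ − ln(3n) + O(1/n)
                       = ln(24/3) + γ + O(1/n).
Hence the limit is ln(24/3) + γ (= ln 8).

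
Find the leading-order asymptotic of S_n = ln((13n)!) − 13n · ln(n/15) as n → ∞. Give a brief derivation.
S_n ~ 13n · (ln 195 − 1) + O(ln n)

Stirling: ln((13n)!) = 13n ln(13n) − 13n + O(ln n).
  S_n = 13n ln(13n) − 13n − 13n ln(n/15) + O(ln n)
      = 13n ln(13n) − 13n ln n + 13n ln 15 − 13n + O(ln n)
      = 13n ln 13 + 13n ln 15 − 13n + O(ln n)
      = 13n (ln 195 − 1) + O(ln n).
Numerically ln(195) − 1 ≈ 4.2730.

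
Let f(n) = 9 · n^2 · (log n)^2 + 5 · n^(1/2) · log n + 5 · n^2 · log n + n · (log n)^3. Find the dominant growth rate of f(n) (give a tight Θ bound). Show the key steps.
f(n) ∈ Θ(n^2 · (log n)^2)

Compare the terms by growth order. For large n, n^a · (log n)^b dominates n^a' · (log n)^b' iff a > a', or (a = a' and b > b'). Ranking the 4 terms shows the dominant one is 9 · n^2 · (log n)^2. Hence f(n) ∈ Θ(n^2 · (log n)^2).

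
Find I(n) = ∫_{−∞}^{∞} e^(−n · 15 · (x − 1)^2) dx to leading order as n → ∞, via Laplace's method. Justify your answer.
I(n) = sqrt(π/(15n))

Here φ(x) = 15 · (x − 1)^2 has its unique minimum at x* = 1 with φ(x*) = 0 and φ''(x*) = 30. Laplace's method gives
  I(n) ~ e^(−n φ(x*)) · sqrt(2π / (n · φ''(x*))) = sqrt(2π / (30n)) = sqrt(π/(15n)).
This is exact: substituting u = (x − 1)·sqrt(15n) gives I(n) = (1/sqrt(15n)) ∫_{−∞}^{∞} e^(−u^2) du = sqrt(π/(15n)).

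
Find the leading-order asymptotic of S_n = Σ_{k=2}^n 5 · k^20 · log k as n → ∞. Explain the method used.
S_n ~ 5 · n^21 log n / 21 − 5 · n^21 / 441

By integral comparison, S_n = ∫_1^n 5 · x^20 · log x dx + O(n^20 · log n). For the integral, ∫ x^20 log x dx = n^21 log n / 21 − n^21/441 (integration by parts). Hence S_n ~ 5 · n^21 log n / 21 − 5 · n^21 / 441.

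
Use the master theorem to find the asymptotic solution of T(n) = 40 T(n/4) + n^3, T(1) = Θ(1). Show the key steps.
T(n) = Θ(n^3)

log_4 40 ≈ 2.661. f(n) = n^3 dominates n^(log_4 40) since 3 > 2.661, and the regularity condition a·f(n/b) = 40·(n/4)^3 = (40/64)·n^3 ≤ c·f(n) holds with c = 40/64 ≈ 0.625 < 1. So this is Case 3: T(n) = Θ(f(n)) = Θ(n^3).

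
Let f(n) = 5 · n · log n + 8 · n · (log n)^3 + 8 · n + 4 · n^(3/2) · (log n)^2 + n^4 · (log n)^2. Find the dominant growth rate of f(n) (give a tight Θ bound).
f(n) ∈ Θ(n^4 · (log n)^2)

Compare the terms by growth order. For large n, n^a · (log n)^b dominates n^a' · (log n)^b' iff a > a', or (a = a' and b > b'). Ranking the 5 terms shows the dominant one is n^4 · (log n)^2. Hence f(n) ∈ Θ(n^4 · (log n)^2).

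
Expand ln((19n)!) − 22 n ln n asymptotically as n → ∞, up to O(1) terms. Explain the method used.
ln((19n)!) − 22 n ln n = −3 n ln n + 19(ln 19 − 1) n + (1/2) ln(2π·19n) + O(1/n)

Stirling: ln((19n)!) = 19n ln(19n) − 19n + (1/2) ln(2π·19n) + O(1/n).
Expand 19n ln(19n) = 19n (ln n + ln 19) = 19n ln n + 19n ln 19.
Subtract 22n ln n: leading term is (19 − 22) n ln n = −3 n ln n. The next term is 19n ln 19 − 19n = 19(ln 19 − 1) n. Then the (1/2) ln(2π·19n) correction.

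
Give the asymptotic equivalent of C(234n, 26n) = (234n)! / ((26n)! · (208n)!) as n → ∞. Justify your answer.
C(234n, 26n) ~ (387420489/16777216)^(26n) · sqrt(9/(16π·26n))

Write N = 26n. Apply Stirling to each factorial:
  (9N)! ~ sqrt(2π·9N) · (9N/e)^(9N),
  N! ~ sqrt(2π N) · (N/e)^N,
  (8N)! ~ sqrt(2π·8N) · (8N/e)^(8N).
The exponential factors combine to (9N)^(9N) / (N^N · (8N)^(8N)) = 9^(9N)/8^(8N) = (9^9/8^8)^N = (387420489/16777216)^N.
The square-root prefactors combine to sqrt(2π·9N) / (sqrt(2π N)·sqrt(2π·8N)) = sqrt(9 / (2π·8·N)) = sqrt(9/(16π·26n)).
Substituting N = 26n: C(234n, 26n) ~ (387420489/16777216)^(26n) · sqrt(9/(16π·26n)).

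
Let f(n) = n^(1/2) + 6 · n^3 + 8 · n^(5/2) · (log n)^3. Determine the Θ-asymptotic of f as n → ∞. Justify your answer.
f(n) ∈ Θ(n^3)

Compare the terms by growth order. For large n, n^a · (log n)^b dominates n^a' · (log n)^b' iff a > a', or (a = a' and b > b'). Ranking the 3 terms shows the dominant one is 6 · n^3. Hence f(n) ∈ Θ(n^3).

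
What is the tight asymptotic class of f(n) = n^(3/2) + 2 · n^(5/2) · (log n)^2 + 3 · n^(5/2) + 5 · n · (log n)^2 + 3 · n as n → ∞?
f(n) ∈ Θ(n^(5/2) · (log n)^2)

Compare the terms by growth order. For large n, n^a · (log n)^b dominates n^a' · (log n)^b' iff a > a', or (a = a' and b > b'). Ranking the 5 terms shows the dominant one is 2 · n^(5/2) · (log n)^2. Hence f(n) ∈ Θ(n^(5/2) · (log n)^2).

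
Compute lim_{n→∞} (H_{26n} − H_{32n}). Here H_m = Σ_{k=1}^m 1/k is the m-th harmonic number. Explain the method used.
lim = ln(26/32) = ln(13/16)

Euler-Maclaurin gives H_m = ln m + γ + 1/(2m) + O(1/m^2). The γ and O(1/m) terms cancel in the difference:
  H_{26n} − H_{32n} = ln(26n) − ln(32n) + O(1/n) = ln(26/32) + O(1/n).
Hence the limit is ln(26/32) = ln(13/16).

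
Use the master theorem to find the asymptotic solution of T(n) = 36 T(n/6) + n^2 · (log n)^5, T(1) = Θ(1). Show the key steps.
T(n) = Θ(n^2 · (log n)^6)

Here log_6 36 = 2 and f(n) = n^2 · (log n)^5 = Θ(n^(log_6 36) · (log n)^5). This is the extended Case 2 of the master theorem (f matches the critical exponent up to log factors), giving T(n) = Θ(n^(log_6 36) · (log n)^(5+1)) = Θ(n^2 · (log n)^6).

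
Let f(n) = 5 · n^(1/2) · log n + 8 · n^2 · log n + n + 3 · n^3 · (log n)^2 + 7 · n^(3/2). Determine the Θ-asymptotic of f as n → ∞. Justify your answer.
f(n) ∈ Θ(n^3 · (log n)^2)

Compare the terms by growth order. For large n, n^a · (log n)^b dominates n^a' · (log n)^b' iff a > a', or (a = a' and b > b'). Ranking the 5 terms shows the dominant one is 3 · n^3 · (log n)^2. Hence f(n) ∈ Θ(n^3 · (log n)^2).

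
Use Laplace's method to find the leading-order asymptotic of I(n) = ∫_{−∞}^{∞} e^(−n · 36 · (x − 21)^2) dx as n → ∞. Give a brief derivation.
I(n) = sqrt(π/(36n))

Here φ(x) = 36 · (x − 21)^2 has its unique minimum at x* = 21 with φ(x*) = 0 and φ''(x*) = 72. Laplace's method gives
  I(n) ~ e^(−n φ(x*)) · sqrt(2π / (n · φ''(x*))) = sqrt(2π / (72n)) = sqrt(π/(36n)).
This is exact: substituting u = (x − 21)·sqrt(36n) gives I(n) = (1/sqrt(36n)) ∫_{−∞}^{∞} e^(−u^2) du = sqrt(π/(36n)).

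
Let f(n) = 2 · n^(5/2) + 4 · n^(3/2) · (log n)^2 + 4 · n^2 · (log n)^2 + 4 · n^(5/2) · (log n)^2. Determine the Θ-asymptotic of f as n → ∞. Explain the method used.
f(n) ∈ Θ(n^(5/2) · (log n)^2)

Compare the terms by growth order. For large n, n^a · (log n)^b dominates n^a' · (log n)^b' iff a > a', or (a = a' and b > b'). Ranking the 4 terms shows the dominant one is 4 · n^(5/2) · (log n)^2. Hence f(n) ∈ Θ(n^(5/2) · (log n)^2).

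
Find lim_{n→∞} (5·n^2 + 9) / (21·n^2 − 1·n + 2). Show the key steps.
lim = 5/21

For large n the leading n^2 terms dominate both numerator and denominator. Dividing top and bottom by n^2, every other term tends to 0, leaving 5/21.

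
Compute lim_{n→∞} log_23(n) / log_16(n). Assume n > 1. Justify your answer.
lim = ln(16) / ln(23) = log_23(16)

Change of base: log_23(n) = ln n / ln 23 and log_16(n) = ln n / ln 16. The ratio is (ln n / ln 23) · (ln 16 / ln n) = ln 16 / ln 23, a constant independent of n. So the limit is ln 16 / ln 23 = log_23(16).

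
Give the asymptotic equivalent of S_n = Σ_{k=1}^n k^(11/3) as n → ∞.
S_n ~ (3/14) · n^(14/3)

Integral comparison: Σ_{k=1}^n k^(11/3) = ∫_0^n x^(11/3) dx + O(n^(11/3)). The integral is n^(1 + 11/3) / (1 + 11/3) = n^((11+3)/3) / ((11+3)/3) = (3/14) · n^(14/3).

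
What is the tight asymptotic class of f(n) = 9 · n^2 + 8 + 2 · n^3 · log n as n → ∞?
f(n) ∈ Θ(n^3 · log n)

Compare the terms by growth order. For large n, n^a · (log n)^b dominates n^a' · (log n)^b' iff a > a', or (a = a' and b > b'). Ranking the 3 terms shows the dominant one is 2 · n^3 · log n. Hence f(n) ∈ Θ(n^3 · log n).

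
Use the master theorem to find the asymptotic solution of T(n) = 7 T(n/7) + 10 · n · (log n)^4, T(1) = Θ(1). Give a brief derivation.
T(n) = Θ(n · (log n)^5)

Here log_7 7 = 1 and f(n) = 10 · n · (log n)^4 = Θ(n^(log_7 7) · (log n)^4). This is the extended Case 2 of the master theorem (f matches the critical exponent up to log factors), giving T(n) = Θ(n^(log_7 7) · (log n)^(4+1)) = Θ(n · (log n)^5).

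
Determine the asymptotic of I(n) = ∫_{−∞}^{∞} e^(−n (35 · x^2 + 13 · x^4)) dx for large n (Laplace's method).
I(n) ~ sqrt(π/(35n))

φ(x) = 35 · x^2 + 13 · x^4 has its unique global minimum at x* = 0 (since φ'(x) = 70x + 52x^3 = 0 only at x = 0 for real x with both coefficients positive, and φ → ∞ as |x| → ∞). At x* = 0, φ(0) = 0 and φ''(0) = 70. Laplace's method then gives
  I(n) ~ sqrt(2π / (n · φ''(0))) · e^(−n φ(0)) = sqrt(2π / (70n)) = sqrt(π/(35n)).
The 13 · x^4 term contributes only at subleading order (an O(1/n) relative correction).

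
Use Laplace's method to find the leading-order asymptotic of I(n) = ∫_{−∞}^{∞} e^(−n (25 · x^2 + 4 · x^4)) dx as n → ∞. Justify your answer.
I(n) ~ sqrt(π/(25n))

φ(x) = 25 · x^2 + 4 · x^4 has its unique global minimum at x* = 0 (since φ'(x) = 50x + 16x^3 = 0 only at x = 0 for real x with both coefficients positive, and φ → ∞ as |x| → ∞). At x* = 0, φ(0) = 0 and φ''(0) = 50. Laplace's method then gives
  I(n) ~ sqrt(2π / (n · φ''(0))) · e^(−n φ(0)) = sqrt(2π / (50n)) = sqrt(π/(25n)).
The 4 · x^4 term contributes only at subleading order (an O(1/n) relative correction).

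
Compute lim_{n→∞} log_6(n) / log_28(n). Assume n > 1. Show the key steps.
lim = ln(28) / ln(6) = log_6(28)

Change of base: log_6(n) = ln n / ln 6 and log_28(n) = ln n / ln 28. The ratio is (ln n / ln 6) · (ln 28 / ln n) = ln 28 / ln 6, a constant independent of n. So the limit is ln 28 / ln 6 = log_6(28).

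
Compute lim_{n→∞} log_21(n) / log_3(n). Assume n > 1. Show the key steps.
lim = ln(3) / ln(21) = log_21(3)

Change of base: log_21(n) = ln n / ln 21 and log_3(n) = ln n / ln 3. The ratio is (ln n / ln 21) · (ln 3 / ln n) = ln 3 / ln 21, a constant independent of n. So the limit is ln 3 / ln 21 = log_21(3).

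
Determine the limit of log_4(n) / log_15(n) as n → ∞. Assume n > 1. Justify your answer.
lim = ln(15) / ln(4) = log_4(15)

Change of base: log_4(n) = ln n / ln 4 and log_15(n) = ln n / ln 15. The ratio is (ln n / ln 4) · (ln 15 / ln n) = ln 15 / ln 4, a constant independent of n. So the limit is ln 15 / ln 4 = log_4(15).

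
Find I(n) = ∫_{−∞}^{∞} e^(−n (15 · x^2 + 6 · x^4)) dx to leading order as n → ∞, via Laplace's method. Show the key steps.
I(n) ~ sqrt(π/(15n))

φ(x) = 15 · x^2 + 6 · x^4 has its unique global minimum at x* = 0 (since φ'(x) = 30x + 24x^3 = 0 only at x = 0 for real x with both coefficients positive, and φ → ∞ as |x| → ∞). At x* = 0, φ(0) = 0 and φ''(0) = 30. Laplace's method then gives
  I(n) ~ sqrt(2π / (n · φ''(0))) · e^(−n φ(0)) = sqrt(2π / (30n)) = sqrt(π/(15n)).
The 6 · x^4 term contributes only at subleading order (an O(1/n) relative correction).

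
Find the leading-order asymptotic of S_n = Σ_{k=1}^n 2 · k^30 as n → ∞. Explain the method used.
S_n ~ 2 · n^31 / 31

By integral comparison (Euler-Maclaurin), Σ_{k=1}^n 2 · k^30 = 2 · ∫_0^n x^30 dx + O(n^30) = 2 · n^31/31 + O(n^30). (Equivalently, Faulhaber's formula gives the same leading term.)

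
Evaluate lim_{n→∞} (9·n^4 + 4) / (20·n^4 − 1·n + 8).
lim = 9/20

For large n the leading n^4 terms dominate both numerator and denominator. Dividing top and bottom by n^4, every other term tends to 0, leaving 9/20.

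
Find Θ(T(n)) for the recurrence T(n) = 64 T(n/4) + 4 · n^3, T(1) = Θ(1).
T(n) = Θ(n^3 log n)

log_4 64 = 3, and f(n) = 4 · n^3 = Θ(n^(log_4 64)). This is Case 2 of the master theorem: T(n) = Θ(f(n) · log n) = Θ(n^3 log n).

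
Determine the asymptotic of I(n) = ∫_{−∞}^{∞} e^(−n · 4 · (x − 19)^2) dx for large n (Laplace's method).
I(n) = sqrt(π/(4n))

Here φ(x) = 4 · (x − 19)^2 has its unique minimum at x* = 19 with φ(x*) = 0 and φ''(x*) = 8. Laplace's method gives
  I(n) ~ e^(−n φ(x*)) · sqrt(2π / (n · φ''(x*))) = sqrt(2π / (8n)) = sqrt(π/(4n)).
This is exact: substituting u = (x − 19)·sqrt(4n) gives I(n) = (1/sqrt(4n)) ∫_{−∞}^{∞} e^(−u^2) du = sqrt(π/(4n)).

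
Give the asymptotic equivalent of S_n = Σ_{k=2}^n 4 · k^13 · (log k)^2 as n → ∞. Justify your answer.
S_n ~ 2 · n^14 · (log n)^2 / 7

By integral comparison, S_n = ∫_1^n 4 · x^13 · (log x)^2 dx + O(n^13 · (log n)^2). For the integral, the leading term of ∫_1^n x^13 (log x)^2 dx is n^14/14 · (log n)^2 (by repeated integration by parts; each step lowers the log-exponent and produces a relatively O(1/log n) correction). Hence S_n ~ 2 · n^14 · (log n)^2 / 7.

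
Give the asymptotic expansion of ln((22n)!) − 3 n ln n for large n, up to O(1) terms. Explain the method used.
ln((22n)!) − 3 n ln n = 19 n ln n + 22(ln 22 − 1) n + (1/2) ln(2π·22n) + O(1/n)

Stirling: ln((22n)!) = 22n ln(22n) − 22n + (1/2) ln(2π·22n) + O(1/n).
Expand 22n ln(22n) = 22n (ln n + ln 22) = 22n ln n + 22n ln 22.
Subtract 3n ln n: leading term is (22 − 3) n ln n = 19 n ln n. The next term is 22n ln 22 − 22n = 22(ln 22 − 1) n. Then the (1/2) ln(2π·22n) correction.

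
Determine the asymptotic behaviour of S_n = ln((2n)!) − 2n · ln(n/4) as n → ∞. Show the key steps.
S_n ~ 2n · (ln 8 − 1) + O(ln n)

Stirling: ln((2n)!) = 2n ln(2n) − 2n + O(ln n).
  S_n = 2n ln(2n) − 2n − 2n ln(n/4) + O(ln n)
      = 2n ln(2n) − 2n ln n + 2n ln 4 − 2n + O(ln n)
      = 2n ln 2 + 2n ln 4 − 2n + O(ln n)
      = 2n (ln 8 − 1) + O(ln n).
Numerically ln(8) − 1 ≈ 1.0794.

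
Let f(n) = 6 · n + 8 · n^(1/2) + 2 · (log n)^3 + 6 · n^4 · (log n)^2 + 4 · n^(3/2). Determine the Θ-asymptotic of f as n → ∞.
f(n) ∈ Θ(n^4 · (log n)^2)

Compare the terms by growth order. For large n, n^a · (log n)^b dominates n^a' · (log n)^b' iff a > a', or (a = a' and b > b'). Ranking the 5 terms shows the dominant one is 6 · n^4 · (log n)^2. Hence f(n) ∈ Θ(n^4 · (log n)^2).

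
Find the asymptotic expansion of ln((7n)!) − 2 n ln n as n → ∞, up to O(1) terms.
ln((7n)!) − 2 n ln n = 5 n ln n + 7(ln 7 − 1) n + (1/2) ln(2π·7n) + O(1/n)

Stirling: ln((7n)!) = 7n ln(7n) − 7n + (1/2) ln(2π·7n) + O(1/n).
Expand 7n ln(7n) = 7n (ln n + ln 7) = 7n ln n + 7n ln 7.
Subtract 2n ln n: leading term is (7 − 2) n ln n = 5 n ln n. The next term is 7n ln 7 − 7n = 7(ln 7 − 1) n. Then the (1/2) ln(2π·7n) correction.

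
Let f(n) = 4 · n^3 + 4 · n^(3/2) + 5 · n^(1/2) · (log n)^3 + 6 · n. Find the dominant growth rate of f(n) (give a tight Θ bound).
f(n) ∈ Θ(n^3)

Compare the terms by growth order. For large n, n^a · (log n)^b dominates n^a' · (log n)^b' iff a > a', or (a = a' and b > b'). Ranking the 4 terms shows the dominant one is 4 · n^3. Hence f(n) ∈ Θ(n^3).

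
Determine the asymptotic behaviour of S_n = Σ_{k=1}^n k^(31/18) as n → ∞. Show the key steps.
S_n ~ (18/49) · n^(49/18)

Integral comparison: Σ_{k=1}^n k^(31/18) = ∫_0^n x^(31/18) dx + O(n^(31/18)). The integral is n^(1 + 31/18) / (1 + 31/18) = n^((31+18)/18) / ((31+18)/18) = (18/49) · n^(49/18).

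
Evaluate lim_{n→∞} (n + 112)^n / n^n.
lim = e^112

Rewrite as (1 + 112/n)^(n). By the standard limit (1 + x/n)^n → e^x, we have (1 + 112/n)^n → e^112, and raising to the 1st power gives e^112.
More precisely, ln[(1 + 112/n)^(n)] = n · ln(1 + 112/n) = n · (112/n + O(1/n^2)) = 112 + O(1/n) → 112.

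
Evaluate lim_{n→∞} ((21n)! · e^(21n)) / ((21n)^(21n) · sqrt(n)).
lim = sqrt(2π·21)

Stirling: (21n)! ~ sqrt(2π·21n) · (21n/e)^(21n). Hence
  (21n)! · e^(21n) / (21n)^(21n) ~ sqrt(2π·21n).
Dividing by sqrt(n): sqrt(2π·21n) / sqrt(n) = sqrt(2π·21) · n^((1−1)/2), so the limit is sqrt(2π·21).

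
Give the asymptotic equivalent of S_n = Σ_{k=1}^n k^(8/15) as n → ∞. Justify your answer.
S_n ~ (15/23) · n^(23/15)

Integral comparison: Σ_{k=1}^n k^(8/15) = ∫_0^n x^(8/15) dx + O(n^(8/15)). The integral is n^(1 + 8/15) / (1 + 8/15) = n^((8+15)/15) / ((8+15)/15) = (15/23) · n^(23/15).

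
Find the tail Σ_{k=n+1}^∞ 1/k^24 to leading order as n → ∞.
Σ_{k>n} 1/k^24 ~ 1/(23 · n^23)

Compare to the integral: ∫_{n}^∞ x^(−24) dx = [−x^(−23)/23]_{n}^∞ = 1/((24−1)·n^23). Euler-Maclaurin then gives
  Σ_{k>n} 1/k^24 = ∫_{n}^∞ dx/x^24 − 1/(2·n^24) + O(1/n^25).
(Equivalently this is ζ(24) − Σ_{k≤n} 1/k^24.)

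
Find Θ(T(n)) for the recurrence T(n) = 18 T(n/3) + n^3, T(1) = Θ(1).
T(n) = Θ(n^3)

log_3 18 ≈ 2.631. f(n) = n^3 dominates n^(log_3 18) since 3 > 2.631, and the regularity condition a·f(n/b) = 18·(n/3)^3 = (18/27)·n^3 ≤ c·f(n) holds with c = 18/27 ≈ 0.667 < 1. So this is Case 3: T(n) = Θ(f(n)) = Θ(n^3).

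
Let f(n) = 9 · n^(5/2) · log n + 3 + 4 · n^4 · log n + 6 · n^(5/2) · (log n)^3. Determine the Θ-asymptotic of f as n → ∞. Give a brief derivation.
f(n) ∈ Θ(n^4 · log n)

Compare the terms by growth order. For large n, n^a · (log n)^b dominates n^a' · (log n)^b' iff a > a', or (a = a' and b > b'). Ranking the 4 terms shows the dominant one is 4 · n^4 · log n. Hence f(n) ∈ Θ(n^4 · log n).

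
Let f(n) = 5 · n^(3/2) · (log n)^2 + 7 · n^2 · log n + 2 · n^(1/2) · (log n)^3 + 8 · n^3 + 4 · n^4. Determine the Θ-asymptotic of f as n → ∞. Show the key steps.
f(n) ∈ Θ(n^4)

Compare the terms by growth order. For large n, n^a · (log n)^b dominates n^a' · (log n)^b' iff a > a', or (a = a' and b > b'). Ranking the 5 terms shows the dominant one is 4 · n^4. Hence f(n) ∈ Θ(n^4).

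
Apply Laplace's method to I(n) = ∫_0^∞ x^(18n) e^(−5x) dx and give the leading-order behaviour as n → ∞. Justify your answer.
I(n) ~ (sqrt(2π·18n) / 5) · (18n/(5e))^(18n)

Write the integrand as exp(18n ln x − 5x) and set f(x) = 18n ln x − 5x. Then f'(x) = 18n/x − 5 = 0 at x* = 18n/5, and f''(x*) = −18n/x*^2 = −5^2/(18n). Laplace's method (interior maximum) gives
  I(n) ~ e^(f(x*)) · sqrt(2π / |f''(x*)|)
        = exp(18n ln(18n/5) − 18n) · sqrt(2π · 18n / 5^2)
        = (18n/5)^(18n) e^(−18n) · sqrt(2π·18n) / 5
        = (sqrt(2π·18n) / 5) · (18n/(5e))^(18n).
This matches Γ(18n+1)/5^(18n+1) with Stirling applied to Γ.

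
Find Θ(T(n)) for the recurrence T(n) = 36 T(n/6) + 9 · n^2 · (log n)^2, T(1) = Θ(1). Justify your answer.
T(n) = Θ(n^2 · (log n)^3)

Here log_6 36 = 2 and f(n) = 9 · n^2 · (log n)^2 = Θ(n^(log_6 36) · (log n)^2). This is the extended Case 2 of the master theorem (f matches the critical exponent up to log factors), giving T(n) = Θ(n^(log_6 36) · (log n)^(2+1)) = Θ(n^2 · (log n)^3).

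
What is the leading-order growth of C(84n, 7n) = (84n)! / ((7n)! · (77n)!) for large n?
C(84n, 7n) ~ (8916100448256/285311670611)^(7n) · sqrt(6/(11π·7n))

Write N = 7n. Apply Stirling to each factorial:
  (12N)! ~ sqrt(2π·12N) · (12N/e)^(12N),
  N! ~ sqrt(2π N) · (N/e)^N,
  (11N)! ~ sqrt(2π·11N) · (11N/e)^(11N).
The exponential factors combine to (12N)^(12N) / (N^N · (11N)^(11N)) = 12^(12N)/11^(11N) = (12^12/11^11)^N = (8916100448256/285311670611)^N.
The square-root prefactors combine to sqrt(2π·12N) / (sqrt(2π N)·sqrt(2π·11N)) = sqrt(12 / (2π·11·N)) = sqrt(6/(11π·7n)).
Substituting N = 7n: C(84n, 7n) ~ (8916100448256/285311670611)^(7n) · sqrt(6/(11π·7n)).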